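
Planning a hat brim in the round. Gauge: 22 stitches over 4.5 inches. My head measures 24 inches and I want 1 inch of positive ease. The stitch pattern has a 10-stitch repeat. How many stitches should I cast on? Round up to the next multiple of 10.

Cast on 130 stitches.

Finished = 24 + 1 = 25 inches.
22 / 4.5 = 4.889 sts/in.
25 × 4.889 = 122.22 sts.
Next multiple of 10: 130.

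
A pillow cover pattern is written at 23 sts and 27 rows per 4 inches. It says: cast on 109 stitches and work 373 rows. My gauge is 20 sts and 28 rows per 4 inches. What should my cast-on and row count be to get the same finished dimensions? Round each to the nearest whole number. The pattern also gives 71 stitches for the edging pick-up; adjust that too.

Cast on 95 stitches; work 387 rows; edging pick-up 62 stitches.

Stitches: 109 × 20/23 = 94.78 → 95.
Rows: 373 × 28/27 = 386.81 → 387.
edging pick-up: 71 × 20/23 = 61.74 → 62.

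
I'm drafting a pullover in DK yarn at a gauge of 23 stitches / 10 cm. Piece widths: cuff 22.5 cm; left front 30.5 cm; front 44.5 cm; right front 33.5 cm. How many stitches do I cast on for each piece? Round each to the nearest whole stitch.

Rate = 23/10 = 2.3 sts per cm.
cuff: 22.5 × 2.3 = 51.75 → 52.
left front: 30.5 × 2.3 = 70.15 → 70.
front: 44.5 × 2.3 = 102.35 → 102.
right front: 33.5 × 2.3 = 77.05 → 77.

cuff 52; left front 70; front 102; right front 77.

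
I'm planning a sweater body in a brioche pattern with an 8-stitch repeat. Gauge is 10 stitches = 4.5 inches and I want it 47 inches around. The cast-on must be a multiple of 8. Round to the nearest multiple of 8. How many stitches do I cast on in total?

10 / 4.5 = 2.222 sts per inch.
47 × 2.222 = 104.44 sts.
Nearest multiple of 8: 104.

CO 104 sts.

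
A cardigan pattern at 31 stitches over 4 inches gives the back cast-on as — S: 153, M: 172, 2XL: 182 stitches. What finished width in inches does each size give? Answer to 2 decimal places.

31/4 = 7.75 sts per in.
S: 153 / 7.75 = 19.742 → 19.74 in.
M: 172 / 7.75 = 22.194 → 22.19 in.
2XL: 182 / 7.75 = 23.484 → 23.48 in.

S 19.74 inches; M 22.19 inches; 2XL 23.48 inches.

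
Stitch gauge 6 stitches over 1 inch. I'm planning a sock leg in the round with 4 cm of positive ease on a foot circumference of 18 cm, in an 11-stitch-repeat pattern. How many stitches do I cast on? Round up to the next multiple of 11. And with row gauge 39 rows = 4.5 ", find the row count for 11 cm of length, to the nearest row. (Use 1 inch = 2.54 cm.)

Cast on 55 stitches; work 38 rows.

Finished = 18 + 4 = 22 cm.
22 cm × 1/2.54 = 8.66 inches.
6/1 = 6 sts per in; 8.66 × 6 = 51.97 sts.
Next multiple of 11 → 55.
11 cm = 4.33 inches; × 8.667 = 37.53 → 38 rows.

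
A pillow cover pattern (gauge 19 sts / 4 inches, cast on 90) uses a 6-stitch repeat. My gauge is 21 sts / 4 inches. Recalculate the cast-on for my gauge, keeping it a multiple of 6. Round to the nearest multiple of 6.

102 stitches.

90 × 21 / 19 = 99.47.
Nearest multiple of 6: 102.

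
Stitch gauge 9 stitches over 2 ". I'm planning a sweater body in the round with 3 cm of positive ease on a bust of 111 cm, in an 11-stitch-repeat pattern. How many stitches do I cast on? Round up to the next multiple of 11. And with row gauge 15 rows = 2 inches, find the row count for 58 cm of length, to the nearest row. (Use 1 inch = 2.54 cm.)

Finished = 111 + 3 = 114 cm.
114 cm × 1/2.54 = 44.88 inches.
9/2 = 4.5 sts per in; 44.88 × 4.5 = 201.97 sts.
Next multiple of 11 → 209.
58 cm = 22.83 inches; × 7.5 = 171.26 → 171 rows.

Cast on 209 stitches; work 171 rows.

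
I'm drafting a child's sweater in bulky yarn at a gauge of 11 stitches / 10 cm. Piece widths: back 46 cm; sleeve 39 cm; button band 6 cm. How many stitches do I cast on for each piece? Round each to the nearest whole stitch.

back 51; sleeve 43; button band 7.

Rate = 11/10 = 1.1 sts per cm.
back: 46 × 1.1 = 50.60 → 51.
sleeve: 39 × 1.1 = 42.90 → 43.
button band: 6 × 1.1 = 6.60 → 7.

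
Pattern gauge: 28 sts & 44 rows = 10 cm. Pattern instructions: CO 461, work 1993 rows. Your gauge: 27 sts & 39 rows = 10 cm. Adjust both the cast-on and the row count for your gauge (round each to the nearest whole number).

Cast on 445 stitches; work 1767 rows.

Stitches: 461 × 27/28 = 444.54 → 445.
Rows: 1993 × 39/44 = 1766.52 → 1767.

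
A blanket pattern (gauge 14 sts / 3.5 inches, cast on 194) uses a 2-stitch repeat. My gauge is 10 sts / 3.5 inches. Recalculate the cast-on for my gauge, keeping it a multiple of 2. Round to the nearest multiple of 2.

194 × 10 / 14 = 138.57.
Nearest multiple of 2: 138.

138 stitches.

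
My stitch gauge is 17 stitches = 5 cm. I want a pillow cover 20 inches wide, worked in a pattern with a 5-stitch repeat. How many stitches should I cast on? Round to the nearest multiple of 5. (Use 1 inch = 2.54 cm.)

175 stitches.

20 in = 20 × 2.54 = 50.80 cm.
17 / 5 = 3.4 sts/cm.
50.80 × 3.4 = 172.72 sts.
→ 175.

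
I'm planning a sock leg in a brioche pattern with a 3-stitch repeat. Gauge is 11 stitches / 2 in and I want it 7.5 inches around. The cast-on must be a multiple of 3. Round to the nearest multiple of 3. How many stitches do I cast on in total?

11 / 2 = 5.5 sts per inch.
7.5 × 5.5 = 41.25 sts.
Nearest multiple of 3: 42.

Cast on 42 stitches.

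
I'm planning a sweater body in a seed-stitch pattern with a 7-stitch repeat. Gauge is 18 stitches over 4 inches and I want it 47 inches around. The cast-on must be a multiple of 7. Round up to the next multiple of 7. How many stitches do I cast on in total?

18 / 4 = 4.5 sts per inch.
47 × 4.5 = 211.50 sts.
Next multiple of 7: 217.

CO 217 sts.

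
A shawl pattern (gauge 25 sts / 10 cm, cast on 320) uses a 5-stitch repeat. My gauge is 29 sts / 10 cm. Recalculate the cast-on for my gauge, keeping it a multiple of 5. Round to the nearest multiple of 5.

320 × 29 / 25 = 371.20.
Nearest multiple of 5: 370.

Cast on 370 stitches.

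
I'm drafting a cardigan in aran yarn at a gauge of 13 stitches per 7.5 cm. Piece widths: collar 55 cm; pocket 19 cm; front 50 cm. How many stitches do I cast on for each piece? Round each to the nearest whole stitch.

collar 95; pocket 33; front 87.

Rate = 13/7.5 = 1.733 sts per cm.
collar: 55 × 1.733 = 95.33 → 95.
pocket: 19 × 1.733 = 32.93 → 33.
front: 50 × 1.733 = 86.67 → 87.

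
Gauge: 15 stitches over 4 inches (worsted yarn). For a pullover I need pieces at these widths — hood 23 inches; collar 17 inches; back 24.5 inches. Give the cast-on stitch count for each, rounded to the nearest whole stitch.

hood 86; collar 64; back 92.

Rate = 15/4 = 3.75 sts per in.
hood: 23 × 3.75 = 86.25 → 86.
collar: 17 × 3.75 = 63.75 → 64.
back: 24.5 × 3.75 = 91.88 → 92.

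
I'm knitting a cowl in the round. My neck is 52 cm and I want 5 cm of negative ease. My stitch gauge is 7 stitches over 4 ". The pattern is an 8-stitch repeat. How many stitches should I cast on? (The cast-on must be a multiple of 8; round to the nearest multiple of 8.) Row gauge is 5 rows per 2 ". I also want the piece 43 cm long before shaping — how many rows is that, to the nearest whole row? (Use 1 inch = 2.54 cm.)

Cast on 32 stitches; work 42 rows.

Finished = 52 − 5 = 47 cm.
47 cm × 1/2.54 = 18.50 inches.
7/4 = 1.75 sts per in; 18.50 × 1.75 = 32.38 sts.
Nearest multiple of 8 → 32.
43 cm = 16.93 inches; × 2.5 = 42.32 → 42 rows.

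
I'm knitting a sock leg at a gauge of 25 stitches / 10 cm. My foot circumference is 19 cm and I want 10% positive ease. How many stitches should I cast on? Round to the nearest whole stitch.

Finished = 19 × 1.10 = 20.90 cm.
25 / 10 = 2.5 sts per cm.
20.90 × 2.5 = 52.25 sts.
→ 52 sts.

Cast on 52 stitches.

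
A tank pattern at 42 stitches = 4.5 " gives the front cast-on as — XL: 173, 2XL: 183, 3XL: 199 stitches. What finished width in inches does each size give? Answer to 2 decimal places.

42/4.5 = 9.333 sts per in.
XL: 173 / 9.333 = 18.536 → 18.54 in.
2XL: 183 / 9.333 = 19.607 → 19.61 in.
3XL: 199 / 9.333 = 21.321 → 21.32 in.

XL 18.54 inches; 2XL 19.61 inches; 3XL 21.32 inches.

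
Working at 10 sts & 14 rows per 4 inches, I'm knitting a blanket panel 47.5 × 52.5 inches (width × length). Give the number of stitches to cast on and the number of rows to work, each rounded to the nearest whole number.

Cast on 119 stitches and work 184 rows.

Stitch gauge = 10/4 = 2.5 sts/in; 47.5 × 2.5 = 118.75 → 119 sts.
Row gauge = 14/4 = 3.5 rows/in; 52.5 × 3.5 = 183.75 → 184 rows.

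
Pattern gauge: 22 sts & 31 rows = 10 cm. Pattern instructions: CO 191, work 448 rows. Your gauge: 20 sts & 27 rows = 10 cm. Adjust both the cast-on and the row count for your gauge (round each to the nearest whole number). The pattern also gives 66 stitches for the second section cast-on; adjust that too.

Stitches: 191 × 20/22 = 173.64 → 174.
Rows: 448 × 27/31 = 390.19 → 390.
second section cast-on: 66 × 20/22 = 60.00 → 60.

Cast on 174 stitches; work 390 rows; second section cast-on 60 stitches.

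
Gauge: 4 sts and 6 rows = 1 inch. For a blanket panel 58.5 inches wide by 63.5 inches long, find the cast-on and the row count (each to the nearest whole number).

Cast on 234 stitches and work 381 rows.

Stitch gauge = 4/1 = 4 sts/in; 58.5 × 4 = 234.00 → 234 sts.
Row gauge = 6/1 = 6 rows/in; 63.5 × 6 = 381.00 → 381 rows.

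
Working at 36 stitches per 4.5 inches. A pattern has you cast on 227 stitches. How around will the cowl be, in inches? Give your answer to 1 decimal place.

36 stitches / 4.5 inch = 8 stitches per inch.
227 / 8 = 28.38 inches.

28.4 inches.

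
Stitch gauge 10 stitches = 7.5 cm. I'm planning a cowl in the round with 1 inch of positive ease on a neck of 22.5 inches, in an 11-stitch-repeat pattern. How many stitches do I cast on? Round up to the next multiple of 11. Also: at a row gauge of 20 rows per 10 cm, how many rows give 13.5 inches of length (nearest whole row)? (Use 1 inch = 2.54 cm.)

Cast on 88 stitches; work 69 rows.

Finished = 22.5 + 1 = 23.5 inches.
23.5 inches × 2.54 = 59.69 cm.
10/7.5 = 1.333 sts per cm; 59.69 × 1.333 = 79.59 sts.
Next multiple of 11 → 88.
13.5 inches = 34.29 cm; × 2 = 68.58 → 69 rows.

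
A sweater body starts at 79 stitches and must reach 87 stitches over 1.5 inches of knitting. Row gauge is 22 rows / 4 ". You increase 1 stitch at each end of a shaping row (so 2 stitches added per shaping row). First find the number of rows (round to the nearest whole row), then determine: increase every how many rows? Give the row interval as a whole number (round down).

Increase every 2nd row.

Rows = 1.5 × 5.5 = 8.2 → 8 rows.
Stitches to add: 8 → 4 shaping rows (at 2 st each).
8 / 4 = 2.00 → every 2 rows.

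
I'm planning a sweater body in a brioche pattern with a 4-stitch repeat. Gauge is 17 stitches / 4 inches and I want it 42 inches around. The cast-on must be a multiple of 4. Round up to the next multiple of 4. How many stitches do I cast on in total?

17 / 4 = 4.25 sts per inch.
42 × 4.25 = 178.50 sts.
Next multiple of 4: 180.

CO 180 sts.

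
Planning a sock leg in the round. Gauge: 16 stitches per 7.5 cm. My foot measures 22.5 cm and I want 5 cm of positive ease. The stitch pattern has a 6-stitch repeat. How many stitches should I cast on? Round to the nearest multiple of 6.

Cast on 60 stitches.

Finished = 22.5 + 5 = 27.5 cm.
16 / 7.5 = 2.133 sts/cm.
27.5 × 2.133 = 58.67 sts.
Nearest multiple of 6: 60.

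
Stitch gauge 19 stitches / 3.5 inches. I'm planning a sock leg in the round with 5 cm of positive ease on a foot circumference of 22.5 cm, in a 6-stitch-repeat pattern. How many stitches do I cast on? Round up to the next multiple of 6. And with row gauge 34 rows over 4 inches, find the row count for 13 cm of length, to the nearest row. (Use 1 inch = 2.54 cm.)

Finished = 22.5 + 5 = 27.5 cm.
27.5 cm × 1/2.54 = 10.83 inches.
19/3.5 = 5.429 sts per in; 10.83 × 5.429 = 58.77 sts.
Next multiple of 6 → 60.
13 cm = 5.12 inches; × 8.5 = 43.50 → 44 rows.

Cast on 60 stitches; work 44 rows.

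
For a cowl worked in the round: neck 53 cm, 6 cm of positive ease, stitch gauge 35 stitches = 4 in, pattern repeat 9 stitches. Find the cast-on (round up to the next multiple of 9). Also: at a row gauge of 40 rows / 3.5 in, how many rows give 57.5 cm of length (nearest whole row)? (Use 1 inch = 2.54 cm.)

Finished = 53 + 6 = 59 cm.
59 cm × 1/2.54 = 23.23 inches.
35/4 = 8.75 sts per in; 23.23 × 8.75 = 203.25 sts.
Next multiple of 9 → 207.
57.5 cm = 22.64 inches; × 11.429 = 258.72 → 259 rows.

Cast on 207 stitches; work 259 rows.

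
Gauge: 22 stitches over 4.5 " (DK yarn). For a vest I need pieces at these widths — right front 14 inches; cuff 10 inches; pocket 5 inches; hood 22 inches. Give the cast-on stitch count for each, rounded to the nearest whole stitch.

Rate = 22/4.5 = 4.889 sts per in.
right front: 14 × 4.889 = 68.44 → 68.
cuff: 10 × 4.889 = 48.89 → 49.
pocket: 5 × 4.889 = 24.44 → 24.
hood: 22 × 4.889 = 107.56 → 108.

right front 68; cuff 49; pocket 24; hood 108.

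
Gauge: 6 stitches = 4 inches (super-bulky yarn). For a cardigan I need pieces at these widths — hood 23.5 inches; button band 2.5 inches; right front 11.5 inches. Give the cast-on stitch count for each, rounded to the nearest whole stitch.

Rate = 6/4 = 1.5 sts per in.
hood: 23.5 × 1.5 = 35.25 → 35.
button band: 2.5 × 1.5 = 3.75 → 4.
right front: 11.5 × 1.5 = 17.25 → 17.

hood 35; button band 4; right front 17.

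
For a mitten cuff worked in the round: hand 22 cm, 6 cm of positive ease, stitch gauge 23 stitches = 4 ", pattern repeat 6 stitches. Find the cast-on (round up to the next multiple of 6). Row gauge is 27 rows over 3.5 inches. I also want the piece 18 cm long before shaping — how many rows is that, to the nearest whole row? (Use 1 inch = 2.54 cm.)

Finished = 22 + 6 = 28 cm.
28 cm × 1/2.54 = 11.02 inches.
23/4 = 5.75 sts per in; 11.02 × 5.75 = 63.39 sts.
Next multiple of 6 → 66.
18 cm = 7.09 inches; × 7.714 = 54.67 → 55 rows.

Cast on 66 stitches; work 55 rows.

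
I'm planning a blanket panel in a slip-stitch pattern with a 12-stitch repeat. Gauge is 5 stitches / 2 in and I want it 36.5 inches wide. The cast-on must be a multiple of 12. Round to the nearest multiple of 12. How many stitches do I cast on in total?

5 / 2 = 2.5 sts per inch.
36.5 × 2.5 = 91.25 sts.
Nearest multiple of 12: 96.

Cast on 96 stitches.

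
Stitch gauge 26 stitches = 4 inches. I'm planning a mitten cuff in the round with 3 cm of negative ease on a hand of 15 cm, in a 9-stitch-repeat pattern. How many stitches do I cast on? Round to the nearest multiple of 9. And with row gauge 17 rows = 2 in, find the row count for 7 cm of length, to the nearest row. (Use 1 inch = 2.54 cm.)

Finished = 15 − 3 = 12 cm.
12 cm × 1/2.54 = 4.72 inches.
26/4 = 6.5 sts per in; 4.72 × 6.5 = 30.71 sts.
Nearest multiple of 9 → 27.
7 cm = 2.76 inches; × 8.5 = 23.43 → 23 rows.

Cast on 27 stitches; work 23 rows.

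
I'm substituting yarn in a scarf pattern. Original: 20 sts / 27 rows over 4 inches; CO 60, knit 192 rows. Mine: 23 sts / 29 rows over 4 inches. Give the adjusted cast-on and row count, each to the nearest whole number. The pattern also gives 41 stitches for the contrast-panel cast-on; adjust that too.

Stitches: 60 × 23/20 = 69.00 → 69.
Rows: 192 × 29/27 = 206.22 → 206.
contrast-panel cast-on: 41 × 23/20 = 47.15 → 47.

Cast on 69 stitches; work 206 rows; contrast-panel cast-on 47 stitches.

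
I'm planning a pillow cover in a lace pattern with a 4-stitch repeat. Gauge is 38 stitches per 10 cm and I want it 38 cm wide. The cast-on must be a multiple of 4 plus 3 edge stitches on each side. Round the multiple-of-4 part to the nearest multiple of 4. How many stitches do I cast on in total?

146 stitches.

38 / 10 = 3.8 sts per cm.
38 × 3.8 = 144.40 sts.
Less 6 edge sts → 138.40 for the repeat.
Nearest multiple of 4: 140.
Add back 6 edge sts → 146.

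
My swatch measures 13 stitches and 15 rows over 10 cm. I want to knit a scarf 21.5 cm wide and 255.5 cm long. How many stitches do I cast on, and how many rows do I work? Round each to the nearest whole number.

Cast on 28 stitches and work 383 rows.

Stitch gauge = 13/10 = 1.3 sts/cm; 21.5 × 1.3 = 27.95 → 28 sts.
Row gauge = 15/10 = 1.5 rows/cm; 255.5 × 1.5 = 383.25 → 383 rows.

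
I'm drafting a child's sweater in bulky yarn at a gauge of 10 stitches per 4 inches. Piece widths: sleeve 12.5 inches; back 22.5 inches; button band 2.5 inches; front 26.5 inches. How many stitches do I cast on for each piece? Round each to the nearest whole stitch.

sleeve 31; back 56; button band 6; front 66.

Rate = 10/4 = 2.5 sts per in.
sleeve: 12.5 × 2.5 = 31.25 → 31.
back: 22.5 × 2.5 = 56.25 → 56.
button band: 2.5 × 2.5 = 6.25 → 6.
front: 26.5 × 2.5 = 66.25 → 66.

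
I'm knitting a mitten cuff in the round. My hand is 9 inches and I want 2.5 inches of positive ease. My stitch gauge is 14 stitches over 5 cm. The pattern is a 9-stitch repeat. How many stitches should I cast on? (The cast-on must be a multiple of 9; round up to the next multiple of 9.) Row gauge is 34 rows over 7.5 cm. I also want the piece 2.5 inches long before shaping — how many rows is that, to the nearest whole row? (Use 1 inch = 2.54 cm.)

Finished = 9 + 2.5 = 11.5 inches.
11.5 inches × 2.54 = 29.21 cm.
14/5 = 2.8 sts per cm; 29.21 × 2.8 = 81.79 sts.
Next multiple of 9 → 90.
2.5 inches = 6.35 cm; × 4.533 = 28.79 → 29 rows.

Cast on 90 stitches; work 29 rows.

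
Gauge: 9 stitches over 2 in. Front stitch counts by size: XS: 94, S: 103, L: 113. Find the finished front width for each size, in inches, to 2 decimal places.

9/2 = 4.5 sts per in.
XS: 94 / 4.5 = 20.889 → 20.89 in.
S: 103 / 4.5 = 22.889 → 22.89 in.
L: 113 / 4.5 = 25.111 → 25.11 in.

XS 20.89 inches; S 22.89 inches; L 25.11 inches.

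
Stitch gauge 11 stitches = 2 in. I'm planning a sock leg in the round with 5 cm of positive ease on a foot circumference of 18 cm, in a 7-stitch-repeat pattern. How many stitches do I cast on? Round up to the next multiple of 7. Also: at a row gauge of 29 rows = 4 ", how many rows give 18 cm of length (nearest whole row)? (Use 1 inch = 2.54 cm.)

Cast on 56 stitches; work 51 rows.

Finished = 18 + 5 = 23 cm.
23 cm × 1/2.54 = 9.06 inches.
11/2 = 5.5 sts per in; 9.06 × 5.5 = 49.80 sts.
Next multiple of 7 → 56.
18 cm = 7.09 inches; × 7.25 = 51.38 → 51 rows.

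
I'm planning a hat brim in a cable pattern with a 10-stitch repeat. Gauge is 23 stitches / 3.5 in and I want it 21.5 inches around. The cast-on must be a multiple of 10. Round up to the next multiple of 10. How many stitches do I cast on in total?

23 / 3.5 = 6.571 sts per inch.
21.5 × 6.571 = 141.29 sts.
Next multiple of 10: 150.

CO 150 sts.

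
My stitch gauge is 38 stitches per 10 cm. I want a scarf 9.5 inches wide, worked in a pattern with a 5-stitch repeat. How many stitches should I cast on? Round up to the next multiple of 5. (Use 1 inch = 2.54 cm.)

95 stitches.

9.5 in = 9.5 × 2.54 = 24.13 cm.
38 / 10 = 3.8 sts/cm.
24.13 × 3.8 = 91.69 sts.
→ 95.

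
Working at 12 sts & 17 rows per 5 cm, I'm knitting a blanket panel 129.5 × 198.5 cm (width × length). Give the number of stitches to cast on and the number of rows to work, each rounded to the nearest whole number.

Cast on 311 stitches and work 675 rows.

Stitch gauge = 12/5 = 2.4 sts/cm; 129.5 × 2.4 = 310.80 → 311 sts.
Row gauge = 17/5 = 3.4 rows/cm; 198.5 × 3.4 = 674.90 → 675 rows.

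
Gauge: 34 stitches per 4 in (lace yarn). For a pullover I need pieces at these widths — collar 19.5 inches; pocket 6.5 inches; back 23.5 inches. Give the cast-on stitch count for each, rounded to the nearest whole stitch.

collar 166; pocket 55; back 200.

Rate = 34/4 = 8.5 sts per in.
collar: 19.5 × 8.5 = 165.75 → 166.
pocket: 6.5 × 8.5 = 55.25 → 55.
back: 23.5 × 8.5 = 199.75 → 200.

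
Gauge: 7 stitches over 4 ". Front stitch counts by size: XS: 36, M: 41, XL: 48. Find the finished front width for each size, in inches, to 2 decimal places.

XS 20.57 inches; M 23.43 inches; XL 27.43 inches.

7/4 = 1.75 sts per in.
XS: 36 / 1.75 = 20.571 → 20.57 in.
M: 41 / 1.75 = 23.429 → 23.43 in.
XL: 48 / 1.75 = 27.429 → 27.43 in.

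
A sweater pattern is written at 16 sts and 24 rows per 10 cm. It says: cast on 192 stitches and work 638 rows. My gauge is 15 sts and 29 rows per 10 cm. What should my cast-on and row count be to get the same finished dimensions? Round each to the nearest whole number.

Stitches: 192 × 15/16 = 180.00 → 180.
Rows: 638 × 29/24 = 770.92 → 771.

Cast on 180 stitches; work 771 rows.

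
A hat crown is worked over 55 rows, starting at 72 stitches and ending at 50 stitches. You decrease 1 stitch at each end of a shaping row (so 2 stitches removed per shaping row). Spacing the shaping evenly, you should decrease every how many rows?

Stitches to remove: |50 − 72| = 22.
Shaping rows needed: 22 / 2 = 11.
55 rows / 11 = every 5 rows.

Decrease every 5th row.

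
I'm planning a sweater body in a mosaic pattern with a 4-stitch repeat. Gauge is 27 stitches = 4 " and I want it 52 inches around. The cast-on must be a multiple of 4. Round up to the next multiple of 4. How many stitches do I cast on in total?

27 / 4 = 6.75 sts per inch.
52 × 6.75 = 351.00 sts.
Next multiple of 4: 352.

Cast on 352 stitches.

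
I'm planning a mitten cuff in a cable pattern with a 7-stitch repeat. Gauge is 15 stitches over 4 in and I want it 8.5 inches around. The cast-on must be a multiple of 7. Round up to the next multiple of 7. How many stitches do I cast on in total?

35 stitches.

15 / 4 = 3.75 sts per inch.
8.5 × 3.75 = 31.88 sts.
Next multiple of 7: 35.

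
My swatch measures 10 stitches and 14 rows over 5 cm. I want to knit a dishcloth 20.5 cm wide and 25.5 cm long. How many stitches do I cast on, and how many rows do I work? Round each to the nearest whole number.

Stitch gauge = 10/5 = 2 sts/cm; 20.5 × 2 = 41.00 → 41 sts.
Row gauge = 14/5 = 2.8 rows/cm; 25.5 × 2.8 = 71.40 → 71 rows.

Cast on 41 stitches and work 71 rows.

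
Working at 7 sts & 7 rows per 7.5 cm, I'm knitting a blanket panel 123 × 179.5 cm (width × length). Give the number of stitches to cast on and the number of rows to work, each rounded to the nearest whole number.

Cast on 115 stitches and work 168 rows.

Stitch gauge = 7/7.5 = 0.933 sts/cm; 123 × 0.933 = 114.80 → 115 sts.
Row gauge = 7/7.5 = 0.933 rows/cm; 179.5 × 0.933 = 167.53 → 168 rows.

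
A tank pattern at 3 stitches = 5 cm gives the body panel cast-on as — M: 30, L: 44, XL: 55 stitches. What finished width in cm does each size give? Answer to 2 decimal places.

M 50.00 cm; L 73.33 cm; XL 91.67 cm.

3/5 = 0.6 sts per cm.
M: 30 / 0.6 = 50.000 → 50.00 cm.
L: 44 / 0.6 = 73.333 → 73.33 cm.
XL: 55 / 0.6 = 91.667 → 91.67 cm.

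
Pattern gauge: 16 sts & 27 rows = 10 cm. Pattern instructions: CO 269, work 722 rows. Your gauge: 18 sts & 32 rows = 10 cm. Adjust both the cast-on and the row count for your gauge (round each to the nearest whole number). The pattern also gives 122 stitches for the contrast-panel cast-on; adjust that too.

Cast on 303 stitches; work 856 rows; contrast-panel cast-on 137 stitches.

Stitches: 269 × 18/16 = 302.62 → 303.
Rows: 722 × 32/27 = 855.70 → 856.
contrast-panel cast-on: 122 × 18/16 = 137.25 → 137.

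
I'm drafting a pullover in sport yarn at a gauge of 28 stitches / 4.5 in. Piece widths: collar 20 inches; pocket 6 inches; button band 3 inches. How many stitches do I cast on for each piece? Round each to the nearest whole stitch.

collar 124; pocket 37; button band 19.

Rate = 28/4.5 = 6.222 sts per in.
collar: 20 × 6.222 = 124.44 → 124.
pocket: 6 × 6.222 = 37.33 → 37.
button band: 3 × 6.222 = 18.67 → 19.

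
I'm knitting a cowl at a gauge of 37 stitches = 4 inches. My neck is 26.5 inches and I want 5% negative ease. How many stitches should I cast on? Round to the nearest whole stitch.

Finished = 26.5 × 0.95 = 25.18 in.
37 / 4 = 9.25 sts per inch.
25.18 × 9.25 = 232.87 sts.
→ 233 sts.

Cast on 233 stitches.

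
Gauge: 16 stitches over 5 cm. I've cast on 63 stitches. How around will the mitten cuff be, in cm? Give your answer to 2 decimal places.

19.69 cm.

16 stitches / 5 cm = 3.2 stitches per cm.
63 / 3.2 = 19.688 cm.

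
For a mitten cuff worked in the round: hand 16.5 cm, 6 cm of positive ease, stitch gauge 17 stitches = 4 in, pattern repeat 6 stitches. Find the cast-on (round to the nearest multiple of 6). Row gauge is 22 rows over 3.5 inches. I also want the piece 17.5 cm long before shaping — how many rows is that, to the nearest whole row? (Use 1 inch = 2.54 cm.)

Cast on 36 stitches; work 43 rows.

Finished = 16.5 + 6 = 22.5 cm.
22.5 cm × 1/2.54 = 8.86 inches.
17/4 = 4.25 sts per in; 8.86 × 4.25 = 37.65 sts.
Nearest multiple of 6 → 36.
17.5 cm = 6.89 inches; × 6.286 = 43.31 → 43 rows.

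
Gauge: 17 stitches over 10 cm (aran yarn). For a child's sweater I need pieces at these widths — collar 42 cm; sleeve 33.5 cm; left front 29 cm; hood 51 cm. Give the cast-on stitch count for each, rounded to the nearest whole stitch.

collar 71; sleeve 57; left front 49; hood 87.

Rate = 17/10 = 1.7 sts per cm.
collar: 42 × 1.7 = 71.40 → 71.
sleeve: 33.5 × 1.7 = 56.95 → 57.
left front: 29 × 1.7 = 49.30 → 49.
hood: 51 × 1.7 = 86.70 → 87.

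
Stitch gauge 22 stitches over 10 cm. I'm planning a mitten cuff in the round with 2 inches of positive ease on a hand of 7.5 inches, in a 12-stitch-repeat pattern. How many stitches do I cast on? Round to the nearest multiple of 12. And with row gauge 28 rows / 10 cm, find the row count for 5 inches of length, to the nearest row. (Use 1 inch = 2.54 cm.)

Finished = 7.5 + 2 = 9.5 inches.
9.5 inches × 2.54 = 24.13 cm.
22/10 = 2.2 sts per cm; 24.13 × 2.2 = 53.09 sts.
Nearest multiple of 12 → 48.
5 inches = 12.70 cm; × 2.8 = 35.56 → 36 rows.

Cast on 48 stitches; work 36 rows.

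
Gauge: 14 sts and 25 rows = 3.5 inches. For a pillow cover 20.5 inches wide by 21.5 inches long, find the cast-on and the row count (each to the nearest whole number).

Cast on 82 stitches and work 154 rows.

Stitch gauge = 14/3.5 = 4 sts/in; 20.5 × 4 = 82.00 → 82 sts.
Row gauge = 25/3.5 = 7.143 rows/in; 21.5 × 7.143 = 153.57 → 154 rows.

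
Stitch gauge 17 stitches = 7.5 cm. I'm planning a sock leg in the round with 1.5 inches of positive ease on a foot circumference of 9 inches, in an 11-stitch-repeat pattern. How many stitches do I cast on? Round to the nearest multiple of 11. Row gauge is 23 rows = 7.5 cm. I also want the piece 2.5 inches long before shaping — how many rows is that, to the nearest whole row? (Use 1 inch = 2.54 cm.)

Cast on 55 stitches; work 19 rows.

Finished = 9 + 1.5 = 10.5 inches.
10.5 inches × 2.54 = 26.67 cm.
17/7.5 = 2.267 sts per cm; 26.67 × 2.267 = 60.45 sts.
Nearest multiple of 11 → 55.
2.5 inches = 6.35 cm; × 3.067 = 19.47 → 19 rows.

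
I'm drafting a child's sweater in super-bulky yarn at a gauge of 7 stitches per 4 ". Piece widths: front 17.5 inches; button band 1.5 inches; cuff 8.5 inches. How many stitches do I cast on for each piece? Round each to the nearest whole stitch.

front 31; button band 3; cuff 15.

Rate = 7/4 = 1.75 sts per in.
front: 17.5 × 1.75 = 30.62 → 31.
button band: 1.5 × 1.75 = 2.62 → 3.
cuff: 8.5 × 1.75 = 14.88 → 15.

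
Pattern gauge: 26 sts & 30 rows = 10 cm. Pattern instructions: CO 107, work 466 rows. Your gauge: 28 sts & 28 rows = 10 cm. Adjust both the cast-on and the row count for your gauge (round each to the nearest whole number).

Cast on 115 stitches; work 435 rows.

Stitches: 107 × 28/26 = 115.23 → 115.
Rows: 466 × 28/30 = 434.93 → 435.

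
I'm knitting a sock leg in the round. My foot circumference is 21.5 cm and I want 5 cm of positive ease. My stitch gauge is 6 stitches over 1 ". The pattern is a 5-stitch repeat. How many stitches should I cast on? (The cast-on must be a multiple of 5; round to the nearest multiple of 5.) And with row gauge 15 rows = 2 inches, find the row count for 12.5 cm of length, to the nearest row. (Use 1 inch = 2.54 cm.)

Cast on 65 stitches; work 37 rows.

Finished = 21.5 + 5 = 26.5 cm.
26.5 cm × 1/2.54 = 10.43 inches.
6/1 = 6 sts per in; 10.43 × 6 = 62.60 sts.
Nearest multiple of 5 → 65.
12.5 cm = 4.92 inches; × 7.5 = 36.91 → 37 rows.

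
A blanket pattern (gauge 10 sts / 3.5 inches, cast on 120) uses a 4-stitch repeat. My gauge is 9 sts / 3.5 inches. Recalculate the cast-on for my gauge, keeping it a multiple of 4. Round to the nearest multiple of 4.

CO 108 sts.

120 × 9 / 10 = 108.00.
Nearest multiple of 4: 108.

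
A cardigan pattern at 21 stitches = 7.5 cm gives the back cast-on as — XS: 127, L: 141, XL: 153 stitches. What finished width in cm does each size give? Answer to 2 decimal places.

XS 45.36 cm; L 50.36 cm; XL 54.64 cm.

21/7.5 = 2.8 sts per cm.
XS: 127 / 2.8 = 45.357 → 45.36 cm.
L: 141 / 2.8 = 50.357 → 50.36 cm.
XL: 153 / 2.8 = 54.643 → 54.64 cm.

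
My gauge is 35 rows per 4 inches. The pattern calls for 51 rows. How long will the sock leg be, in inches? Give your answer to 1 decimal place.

5.8 inches.

35 rows / 4 inch = 8.75 rows per inch.
51 / 8.75 = 5.83 inches.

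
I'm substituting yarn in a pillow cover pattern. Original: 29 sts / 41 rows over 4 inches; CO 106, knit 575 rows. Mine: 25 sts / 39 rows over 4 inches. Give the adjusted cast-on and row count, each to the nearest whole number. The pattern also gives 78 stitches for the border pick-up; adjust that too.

Cast on 91 stitches; work 547 rows; border pick-up 67 stitches.

Stitches: 106 × 25/29 = 91.38 → 91.
Rows: 575 × 39/41 = 546.95 → 547.
border pick-up: 78 × 25/29 = 67.24 → 67.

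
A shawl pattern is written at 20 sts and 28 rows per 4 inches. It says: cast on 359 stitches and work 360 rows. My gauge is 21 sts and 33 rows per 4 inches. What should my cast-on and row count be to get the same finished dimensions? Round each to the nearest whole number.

Stitches: 359 × 21/20 = 376.95 → 377.
Rows: 360 × 33/28 = 424.29 → 424.

Cast on 377 stitches; work 424 rows.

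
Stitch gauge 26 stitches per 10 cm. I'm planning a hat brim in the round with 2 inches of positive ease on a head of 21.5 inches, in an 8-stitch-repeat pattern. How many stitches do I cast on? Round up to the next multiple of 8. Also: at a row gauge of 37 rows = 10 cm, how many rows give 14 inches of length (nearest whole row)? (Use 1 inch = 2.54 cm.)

Cast on 160 stitches; work 132 rows.

Finished = 21.5 + 2 = 23.5 inches.
23.5 inches × 2.54 = 59.69 cm.
26/10 = 2.6 sts per cm; 59.69 × 2.6 = 155.19 sts.
Next multiple of 8 → 160.
14 inches = 35.56 cm; × 3.7 = 131.57 → 132 rows.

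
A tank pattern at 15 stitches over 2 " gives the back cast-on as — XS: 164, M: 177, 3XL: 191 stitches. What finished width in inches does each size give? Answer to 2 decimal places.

XS 21.87 inches; M 23.60 inches; 3XL 25.47 inches.

15/2 = 7.5 sts per in.
XS: 164 / 7.5 = 21.867 → 21.87 in.
M: 177 / 7.5 = 23.600 → 23.60 in.
3XL: 191 / 7.5 = 25.467 → 25.47 in.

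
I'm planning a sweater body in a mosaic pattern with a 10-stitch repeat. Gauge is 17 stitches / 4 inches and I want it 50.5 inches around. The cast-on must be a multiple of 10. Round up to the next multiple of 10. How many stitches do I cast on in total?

CO 220 sts.

17 / 4 = 4.25 sts per inch.
50.5 × 4.25 = 214.62 sts.
Next multiple of 10: 220.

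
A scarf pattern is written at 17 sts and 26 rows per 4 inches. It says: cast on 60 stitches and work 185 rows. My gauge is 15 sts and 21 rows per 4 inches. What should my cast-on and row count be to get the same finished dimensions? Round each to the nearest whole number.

Stitches: 60 × 15/17 = 52.94 → 53.
Rows: 185 × 21/26 = 149.42 → 149.

Cast on 53 stitches; work 149 rows.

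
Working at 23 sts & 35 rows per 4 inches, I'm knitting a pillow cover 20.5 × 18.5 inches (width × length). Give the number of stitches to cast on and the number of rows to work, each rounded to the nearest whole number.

Stitch gauge = 23/4 = 5.75 sts/in; 20.5 × 5.75 = 117.88 → 118 sts.
Row gauge = 35/4 = 8.75 rows/in; 18.5 × 8.75 = 161.88 → 162 rows.

Cast on 118 stitches and work 162 rows.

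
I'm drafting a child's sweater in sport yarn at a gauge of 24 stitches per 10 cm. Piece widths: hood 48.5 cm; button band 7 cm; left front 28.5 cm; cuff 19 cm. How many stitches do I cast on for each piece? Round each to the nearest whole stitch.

Rate = 24/10 = 2.4 sts per cm.
hood: 48.5 × 2.4 = 116.40 → 116.
button band: 7 × 2.4 = 16.80 → 17.
left front: 28.5 × 2.4 = 68.40 → 68.
cuff: 19 × 2.4 = 45.60 → 46.

hood 116; button band 17; left front 68; cuff 46.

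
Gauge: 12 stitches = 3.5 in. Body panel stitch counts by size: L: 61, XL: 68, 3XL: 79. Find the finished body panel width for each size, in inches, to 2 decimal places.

L 17.79 inches; XL 19.83 inches; 3XL 23.04 inches.

12/3.5 = 3.429 sts per in.
L: 61 / 3.429 = 17.792 → 17.79 in.
XL: 68 / 3.429 = 19.833 → 19.83 in.
3XL: 79 / 3.429 = 23.042 → 23.04 in.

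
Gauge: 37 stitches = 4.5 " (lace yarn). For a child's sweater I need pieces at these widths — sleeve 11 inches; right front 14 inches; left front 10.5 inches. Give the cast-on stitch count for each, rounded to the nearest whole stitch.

Rate = 37/4.5 = 8.222 sts per in.
sleeve: 11 × 8.222 = 90.44 → 90.
right front: 14 × 8.222 = 115.11 → 115.
left front: 10.5 × 8.222 = 86.33 → 86.

sleeve 90; right front 115; left front 86.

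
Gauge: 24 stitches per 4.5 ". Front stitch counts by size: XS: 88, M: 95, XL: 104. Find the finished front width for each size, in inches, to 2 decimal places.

XS 16.50 inches; M 17.81 inches; XL 19.50 inches.

24/4.5 = 5.333 sts per in.
XS: 88 / 5.333 = 16.500 → 16.50 in.
M: 95 / 5.333 = 17.812 → 17.81 in.
XL: 104 / 5.333 = 19.500 → 19.50 in.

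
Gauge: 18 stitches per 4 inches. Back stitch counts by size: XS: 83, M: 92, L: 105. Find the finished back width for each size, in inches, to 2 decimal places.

18/4 = 4.5 sts per in.
XS: 83 / 4.5 = 18.444 → 18.44 in.
M: 92 / 4.5 = 20.444 → 20.44 in.
L: 105 / 4.5 = 23.333 → 23.33 in.

XS 18.44 inches; M 20.44 inches; L 23.33 inches.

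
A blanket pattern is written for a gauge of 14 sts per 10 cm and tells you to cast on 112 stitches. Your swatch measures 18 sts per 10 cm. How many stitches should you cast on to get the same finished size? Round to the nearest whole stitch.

Cast on 144 stitches.

Scale factor = 18 / 14 = 1.286.
112 × 18 / 14 = 144.00 sts.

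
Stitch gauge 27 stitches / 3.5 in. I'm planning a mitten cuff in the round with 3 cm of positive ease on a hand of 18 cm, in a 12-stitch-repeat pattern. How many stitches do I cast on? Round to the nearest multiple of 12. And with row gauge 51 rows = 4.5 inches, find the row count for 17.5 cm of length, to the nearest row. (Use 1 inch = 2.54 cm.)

Finished = 18 + 3 = 21 cm.
21 cm × 1/2.54 = 8.27 inches.
27/3.5 = 7.714 sts per in; 8.27 × 7.714 = 63.78 sts.
Nearest multiple of 12 → 60.
17.5 cm = 6.89 inches; × 11.333 = 78.08 → 78 rows.

Cast on 60 stitches; work 78 rows.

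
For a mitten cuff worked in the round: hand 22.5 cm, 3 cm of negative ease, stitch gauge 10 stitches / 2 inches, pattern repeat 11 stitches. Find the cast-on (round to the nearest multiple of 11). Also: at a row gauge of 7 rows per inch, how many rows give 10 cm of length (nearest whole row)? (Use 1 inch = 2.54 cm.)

Finished = 22.5 − 3 = 19.5 cm.
19.5 cm × 1/2.54 = 7.68 inches.
10/2 = 5 sts per in; 7.68 × 5 = 38.39 sts.
Nearest multiple of 11 → 33.
10 cm = 3.94 inches; × 7 = 27.56 → 28 rows.

Cast on 33 stitches; work 28 rows.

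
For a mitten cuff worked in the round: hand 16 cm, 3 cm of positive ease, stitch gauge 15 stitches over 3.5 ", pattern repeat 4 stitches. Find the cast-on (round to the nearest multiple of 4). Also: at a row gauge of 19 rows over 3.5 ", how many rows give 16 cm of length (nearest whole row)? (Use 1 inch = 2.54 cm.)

Cast on 32 stitches; work 34 rows.

Finished = 16 + 3 = 19 cm.
19 cm × 1/2.54 = 7.48 inches.
15/3.5 = 4.286 sts per in; 7.48 × 4.286 = 32.06 sts.
Nearest multiple of 4 → 32.
16 cm = 6.30 inches; × 5.429 = 34.20 → 34 rows.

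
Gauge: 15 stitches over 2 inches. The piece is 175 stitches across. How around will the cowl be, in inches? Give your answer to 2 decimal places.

15 stitches / 2 inch = 7.5 stitches per inch.
175 / 7.5 = 23.333 inches.

23.33 inches.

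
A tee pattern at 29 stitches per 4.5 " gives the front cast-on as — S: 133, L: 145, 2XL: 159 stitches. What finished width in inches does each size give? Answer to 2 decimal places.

S 20.64 inches; L 22.50 inches; 2XL 24.67 inches.

29/4.5 = 6.444 sts per in.
S: 133 / 6.444 = 20.638 → 20.64 in.
L: 145 / 6.444 = 22.500 → 22.50 in.
2XL: 159 / 6.444 = 24.672 → 24.67 in.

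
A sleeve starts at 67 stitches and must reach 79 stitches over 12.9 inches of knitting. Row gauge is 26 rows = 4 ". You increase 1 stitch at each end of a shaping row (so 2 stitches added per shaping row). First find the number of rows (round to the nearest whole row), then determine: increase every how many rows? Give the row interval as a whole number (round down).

Increase every 14th row.

Rows = 12.9 × 6.5 = 83.9 → 84 rows.
Stitches to add: 12 → 6 shaping rows (at 2 st each).
84 / 6 = 14.00 → every 14 rows.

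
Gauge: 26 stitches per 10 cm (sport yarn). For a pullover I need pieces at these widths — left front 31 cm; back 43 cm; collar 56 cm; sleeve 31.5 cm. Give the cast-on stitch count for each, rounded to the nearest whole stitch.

left front 81; back 112; collar 146; sleeve 82.

Rate = 26/10 = 2.6 sts per cm.
left front: 31 × 2.6 = 80.60 → 81.
back: 43 × 2.6 = 111.80 → 112.
collar: 56 × 2.6 = 145.60 → 146.
sleeve: 31.5 × 2.6 = 81.90 → 82.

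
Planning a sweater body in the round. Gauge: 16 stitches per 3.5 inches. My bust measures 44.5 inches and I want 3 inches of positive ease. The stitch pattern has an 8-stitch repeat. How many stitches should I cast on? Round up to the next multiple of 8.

224 stitches.

Finished = 44.5 + 3 = 47.5 inches.
16 / 3.5 = 4.571 sts/in.
47.5 × 4.571 = 217.14 sts.
Next multiple of 8: 224.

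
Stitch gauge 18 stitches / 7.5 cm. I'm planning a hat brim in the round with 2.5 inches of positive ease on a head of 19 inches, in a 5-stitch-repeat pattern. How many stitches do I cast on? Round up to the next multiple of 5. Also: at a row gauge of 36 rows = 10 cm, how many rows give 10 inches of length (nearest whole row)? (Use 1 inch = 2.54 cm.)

Finished = 19 + 2.5 = 21.5 inches.
21.5 inches × 2.54 = 54.61 cm.
18/7.5 = 2.4 sts per cm; 54.61 × 2.4 = 131.06 sts.
Next multiple of 5 → 135.
10 inches = 25.40 cm; × 3.6 = 91.44 → 91 rows.

Cast on 135 stitches; work 91 rows.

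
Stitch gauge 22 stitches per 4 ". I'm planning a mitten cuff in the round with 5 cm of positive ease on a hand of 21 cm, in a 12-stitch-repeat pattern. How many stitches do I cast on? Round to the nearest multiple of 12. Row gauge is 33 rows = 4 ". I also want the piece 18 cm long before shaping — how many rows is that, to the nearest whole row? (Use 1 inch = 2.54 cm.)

Cast on 60 stitches; work 58 rows.

Finished = 21 + 5 = 26 cm.
26 cm × 1/2.54 = 10.24 inches.
22/4 = 5.5 sts per in; 10.24 × 5.5 = 56.30 sts.
Nearest multiple of 12 → 60.
18 cm = 7.09 inches; × 8.25 = 58.46 → 58 rows.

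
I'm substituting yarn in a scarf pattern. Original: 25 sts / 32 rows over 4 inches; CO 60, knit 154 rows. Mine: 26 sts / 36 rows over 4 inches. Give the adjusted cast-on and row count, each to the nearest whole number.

Cast on 62 stitches; work 173 rows.

Stitches: 60 × 26/25 = 62.40 → 62.
Rows: 154 × 36/32 = 173.25 → 173.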